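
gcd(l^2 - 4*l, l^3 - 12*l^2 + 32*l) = l^2 - 4*l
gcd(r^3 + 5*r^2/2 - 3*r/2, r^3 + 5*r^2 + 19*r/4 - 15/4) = r^2 + 5*r/2 - 3/2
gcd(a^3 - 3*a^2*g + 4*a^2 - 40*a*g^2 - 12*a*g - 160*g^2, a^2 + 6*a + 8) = a + 4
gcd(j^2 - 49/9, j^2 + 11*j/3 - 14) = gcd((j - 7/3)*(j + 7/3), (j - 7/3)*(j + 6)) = j - 7/3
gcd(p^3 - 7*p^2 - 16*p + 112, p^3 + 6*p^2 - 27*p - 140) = p + 4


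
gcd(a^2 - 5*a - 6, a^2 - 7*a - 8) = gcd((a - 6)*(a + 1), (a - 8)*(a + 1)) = a + 1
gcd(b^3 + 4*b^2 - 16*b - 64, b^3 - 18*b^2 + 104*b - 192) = b - 4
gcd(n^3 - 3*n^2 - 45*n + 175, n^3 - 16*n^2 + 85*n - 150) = n^2 - 10*n + 25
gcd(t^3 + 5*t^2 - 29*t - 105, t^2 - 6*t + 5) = t - 5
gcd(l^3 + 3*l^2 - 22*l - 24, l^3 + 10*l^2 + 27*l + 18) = l^2 + 7*l + 6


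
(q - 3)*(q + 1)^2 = q^3 - q^2 - 5*q - 3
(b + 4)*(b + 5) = b^2 + 9*b + 20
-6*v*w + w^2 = w*(-6*v + w)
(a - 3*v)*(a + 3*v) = a^2 - 9*v^2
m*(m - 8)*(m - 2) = m^3 - 10*m^2 + 16*m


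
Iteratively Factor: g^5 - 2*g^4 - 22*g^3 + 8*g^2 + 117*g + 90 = (g - 5)*(g^4 + 3*g^3 - 7*g^2 - 27*g - 18) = (g - 5)*(g + 1)*(g^3 + 2*g^2 - 9*g - 18) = (g - 5)*(g + 1)*(g + 3)*(g^2 - g - 6) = (g - 5)*(g + 1)*(g + 2)*(g + 3)*(g - 3)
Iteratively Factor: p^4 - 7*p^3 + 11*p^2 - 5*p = (p - 1)*(p^3 - 6*p^2 + 5*p) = (p - 1)^2*(p^2 - 5*p) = (p - 5)*(p - 1)^2*(p)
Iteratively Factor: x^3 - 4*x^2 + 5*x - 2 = (x - 1)*(x^2 - 3*x + 2) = (x - 2)*(x - 1)*(x - 1)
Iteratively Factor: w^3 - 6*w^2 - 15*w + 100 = (w + 4)*(w^2 - 10*w + 25) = (w - 5)*(w + 4)*(w - 5)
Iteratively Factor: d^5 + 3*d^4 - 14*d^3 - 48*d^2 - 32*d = (d - 4)*(d^4 + 7*d^3 + 14*d^2 + 8*d) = d*(d - 4)*(d^3 + 7*d^2 + 14*d + 8) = d*(d - 4)*(d + 2)*(d^2 + 5*d + 4) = d*(d - 4)*(d + 1)*(d + 2)*(d + 4)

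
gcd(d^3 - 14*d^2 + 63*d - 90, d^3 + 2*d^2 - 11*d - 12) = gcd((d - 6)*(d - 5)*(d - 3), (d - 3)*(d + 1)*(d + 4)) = d - 3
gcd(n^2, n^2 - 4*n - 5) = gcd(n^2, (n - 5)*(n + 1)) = 1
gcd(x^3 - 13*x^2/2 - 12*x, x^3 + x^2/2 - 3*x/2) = x^2 + 3*x/2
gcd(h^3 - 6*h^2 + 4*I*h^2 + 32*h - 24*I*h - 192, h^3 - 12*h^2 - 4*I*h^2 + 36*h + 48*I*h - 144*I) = h^2 + h*(-6 - 4*I) + 24*I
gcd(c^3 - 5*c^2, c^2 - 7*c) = c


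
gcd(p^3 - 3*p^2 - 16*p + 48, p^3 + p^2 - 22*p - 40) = p + 4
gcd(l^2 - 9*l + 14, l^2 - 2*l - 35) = l - 7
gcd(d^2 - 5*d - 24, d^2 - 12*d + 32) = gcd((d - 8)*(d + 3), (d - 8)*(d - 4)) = d - 8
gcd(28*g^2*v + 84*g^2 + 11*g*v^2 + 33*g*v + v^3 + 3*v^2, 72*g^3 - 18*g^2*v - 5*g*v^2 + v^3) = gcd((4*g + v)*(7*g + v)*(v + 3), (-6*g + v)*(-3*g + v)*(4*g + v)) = 4*g + v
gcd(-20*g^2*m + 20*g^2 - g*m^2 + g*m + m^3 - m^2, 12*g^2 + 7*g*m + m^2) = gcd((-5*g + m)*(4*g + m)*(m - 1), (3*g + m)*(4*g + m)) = 4*g + m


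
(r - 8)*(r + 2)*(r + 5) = r^3 - r^2 - 46*r - 80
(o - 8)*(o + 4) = o^2 - 4*o - 32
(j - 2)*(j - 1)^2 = j^3 - 4*j^2 + 5*j - 2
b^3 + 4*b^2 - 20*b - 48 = (b - 4)*(b + 2)*(b + 6)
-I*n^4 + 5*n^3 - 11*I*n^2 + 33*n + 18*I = (n - 3*I)*(n + I)*(n + 6*I)*(-I*n + 1)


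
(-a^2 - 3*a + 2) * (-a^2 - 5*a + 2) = a^4 + 8*a^3 + 11*a^2 - 16*a + 4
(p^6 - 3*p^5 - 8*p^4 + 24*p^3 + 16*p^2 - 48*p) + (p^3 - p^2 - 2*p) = p^6 - 3*p^5 - 8*p^4 + 25*p^3 + 15*p^2 - 50*p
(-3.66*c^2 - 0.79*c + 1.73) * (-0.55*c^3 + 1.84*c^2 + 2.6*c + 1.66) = 2.013*c^5 - 6.2999*c^4 - 11.9211*c^3 - 4.9464*c^2 + 3.1866*c + 2.8718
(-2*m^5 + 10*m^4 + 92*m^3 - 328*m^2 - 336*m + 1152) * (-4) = 8*m^5 - 40*m^4 - 368*m^3 + 1312*m^2 + 1344*m - 4608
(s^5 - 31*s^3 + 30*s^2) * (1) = s^5 - 31*s^3 + 30*s^2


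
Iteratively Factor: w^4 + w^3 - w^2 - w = (w)*(w^3 + w^2 - w - 1) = w*(w + 1)*(w^2 - 1) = w*(w - 1)*(w + 1)*(w + 1)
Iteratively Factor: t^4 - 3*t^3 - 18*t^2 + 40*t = (t)*(t^3 - 3*t^2 - 18*t + 40) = t*(t + 4)*(t^2 - 7*t + 10) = t*(t - 2)*(t + 4)*(t - 5)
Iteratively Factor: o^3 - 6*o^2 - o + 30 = (o - 5)*(o^2 - o - 6) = (o - 5)*(o + 2)*(o - 3)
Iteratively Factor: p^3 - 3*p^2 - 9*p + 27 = (p + 3)*(p^2 - 6*p + 9) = (p - 3)*(p + 3)*(p - 3)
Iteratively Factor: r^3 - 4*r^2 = (r)*(r^2 - 4*r) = r^2*(r - 4)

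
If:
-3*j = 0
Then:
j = 0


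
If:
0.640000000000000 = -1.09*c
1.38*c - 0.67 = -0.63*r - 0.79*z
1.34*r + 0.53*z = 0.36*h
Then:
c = -0.59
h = 8.74589421225507 - 3.19532627865961*z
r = 2.34964322120285 - 1.25396825396825*z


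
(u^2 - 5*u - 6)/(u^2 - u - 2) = (u - 6)/(u - 2)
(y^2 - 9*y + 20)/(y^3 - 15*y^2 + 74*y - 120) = 1/(y - 6)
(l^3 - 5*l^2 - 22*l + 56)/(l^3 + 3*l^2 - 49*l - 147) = (l^2 + 2*l - 8)/(l^2 + 10*l + 21)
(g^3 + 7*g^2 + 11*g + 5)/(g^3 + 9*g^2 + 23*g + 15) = (g + 1)/(g + 3)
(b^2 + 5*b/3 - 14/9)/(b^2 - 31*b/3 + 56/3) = (9*b^2 + 15*b - 14)/(3*(3*b^2 - 31*b + 56))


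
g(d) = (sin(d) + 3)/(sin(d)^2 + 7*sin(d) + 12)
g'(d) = (-2*sin(d)*cos(d) - 7*cos(d))*(sin(d) + 3)/(sin(d)^2 + 7*sin(d) + 12)^2 + cos(d)/(sin(d)^2 + 7*sin(d) + 12)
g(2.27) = 0.21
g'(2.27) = 0.03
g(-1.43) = 0.33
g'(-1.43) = -0.02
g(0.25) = 0.24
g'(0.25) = -0.05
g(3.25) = 0.26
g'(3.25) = 0.07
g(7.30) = 0.21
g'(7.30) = -0.02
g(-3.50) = 0.23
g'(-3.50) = 0.05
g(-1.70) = 0.33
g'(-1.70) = 0.01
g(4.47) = 0.33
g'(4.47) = 0.03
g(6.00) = 0.27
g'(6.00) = -0.07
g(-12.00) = 0.22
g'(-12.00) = -0.04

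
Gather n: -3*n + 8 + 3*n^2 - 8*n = 3*n^2 - 11*n + 8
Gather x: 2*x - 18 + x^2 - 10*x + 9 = x^2 - 8*x - 9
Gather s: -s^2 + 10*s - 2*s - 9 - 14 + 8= -s^2 + 8*s - 15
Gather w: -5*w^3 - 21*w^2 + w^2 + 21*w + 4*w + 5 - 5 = -5*w^3 - 20*w^2 + 25*w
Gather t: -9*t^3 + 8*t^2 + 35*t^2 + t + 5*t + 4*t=-9*t^3 + 43*t^2 + 10*t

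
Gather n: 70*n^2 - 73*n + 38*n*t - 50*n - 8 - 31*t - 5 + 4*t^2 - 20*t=70*n^2 + n*(38*t - 123) + 4*t^2 - 51*t - 13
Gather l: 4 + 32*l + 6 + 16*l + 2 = 48*l + 12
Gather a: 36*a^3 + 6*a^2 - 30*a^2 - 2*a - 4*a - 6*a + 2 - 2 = 36*a^3 - 24*a^2 - 12*a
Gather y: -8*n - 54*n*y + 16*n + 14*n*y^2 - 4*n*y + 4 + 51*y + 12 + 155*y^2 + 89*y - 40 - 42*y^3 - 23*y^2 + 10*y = 8*n - 42*y^3 + y^2*(14*n + 132) + y*(150 - 58*n) - 24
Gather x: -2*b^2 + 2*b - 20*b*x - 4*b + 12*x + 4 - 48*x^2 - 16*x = -2*b^2 - 2*b - 48*x^2 + x*(-20*b - 4) + 4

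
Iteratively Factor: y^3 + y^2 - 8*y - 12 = (y + 2)*(y^2 - y - 6) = (y + 2)^2*(y - 3)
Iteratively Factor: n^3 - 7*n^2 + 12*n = (n)*(n^2 - 7*n + 12) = n*(n - 4)*(n - 3)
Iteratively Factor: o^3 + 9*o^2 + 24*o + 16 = (o + 1)*(o^2 + 8*o + 16) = (o + 1)*(o + 4)*(o + 4)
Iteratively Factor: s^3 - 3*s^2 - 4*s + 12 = (s + 2)*(s^2 - 5*s + 6) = (s - 3)*(s + 2)*(s - 2)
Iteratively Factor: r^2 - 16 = (r + 4)*(r - 4)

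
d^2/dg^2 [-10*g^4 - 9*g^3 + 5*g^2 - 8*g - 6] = -120*g^2 - 54*g + 10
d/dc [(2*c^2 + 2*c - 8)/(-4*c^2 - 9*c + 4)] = 2*(-5*c^2 - 24*c - 32)/(16*c^4 + 72*c^3 + 49*c^2 - 72*c + 16)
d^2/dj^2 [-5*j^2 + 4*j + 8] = -10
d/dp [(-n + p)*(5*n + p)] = 4*n + 2*p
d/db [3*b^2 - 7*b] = 6*b - 7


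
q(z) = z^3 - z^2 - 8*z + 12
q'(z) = 3*z^2 - 2*z - 8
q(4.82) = 62.19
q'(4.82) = 52.06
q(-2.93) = 1.70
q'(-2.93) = 23.61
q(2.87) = 4.44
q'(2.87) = 10.97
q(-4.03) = -37.45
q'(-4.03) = 48.78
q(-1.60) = 18.14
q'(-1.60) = 2.88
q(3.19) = 8.77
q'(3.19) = 16.15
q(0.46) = 8.21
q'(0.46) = -8.29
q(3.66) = 18.35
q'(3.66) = 24.87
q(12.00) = 1500.00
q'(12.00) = 400.00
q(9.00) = 588.00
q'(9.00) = 217.00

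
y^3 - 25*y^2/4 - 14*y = y*(y - 8)*(y + 7/4)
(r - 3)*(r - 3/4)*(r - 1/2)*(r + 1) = r^4 - 13*r^3/4 - r^2/8 + 3*r - 9/8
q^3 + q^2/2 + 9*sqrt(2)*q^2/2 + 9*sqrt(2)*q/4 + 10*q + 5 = (q + 1/2)*(q + 2*sqrt(2))*(q + 5*sqrt(2)/2)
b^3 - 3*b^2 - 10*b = b*(b - 5)*(b + 2)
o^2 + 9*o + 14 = (o + 2)*(o + 7)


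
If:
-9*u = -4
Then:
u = 4/9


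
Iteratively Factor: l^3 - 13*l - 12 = (l - 4)*(l^2 + 4*l + 3) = (l - 4)*(l + 3)*(l + 1)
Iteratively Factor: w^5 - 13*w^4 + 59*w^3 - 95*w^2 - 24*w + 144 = (w - 4)*(w^4 - 9*w^3 + 23*w^2 - 3*w - 36) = (w - 4)*(w - 3)*(w^3 - 6*w^2 + 5*w + 12) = (w - 4)*(w - 3)*(w + 1)*(w^2 - 7*w + 12) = (w - 4)*(w - 3)^2*(w + 1)*(w - 4)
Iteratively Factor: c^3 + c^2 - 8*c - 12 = (c - 3)*(c^2 + 4*c + 4) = (c - 3)*(c + 2)*(c + 2)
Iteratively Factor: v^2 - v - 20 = (v - 5)*(v + 4)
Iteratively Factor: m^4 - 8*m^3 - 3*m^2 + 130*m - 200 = (m - 2)*(m^3 - 6*m^2 - 15*m + 100) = (m - 2)*(m + 4)*(m^2 - 10*m + 25) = (m - 5)*(m - 2)*(m + 4)*(m - 5)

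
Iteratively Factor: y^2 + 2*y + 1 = (y + 1)*(y + 1)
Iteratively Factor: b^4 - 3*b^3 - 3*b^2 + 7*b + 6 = (b - 3)*(b^3 - 3*b - 2) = (b - 3)*(b + 1)*(b^2 - b - 2) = (b - 3)*(b - 2)*(b + 1)*(b + 1)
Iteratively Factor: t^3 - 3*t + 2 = (t - 1)*(t^2 + t - 2) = (t - 1)^2*(t + 2)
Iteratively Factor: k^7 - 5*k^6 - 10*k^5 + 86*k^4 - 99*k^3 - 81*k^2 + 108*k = (k - 3)*(k^6 - 2*k^5 - 16*k^4 + 38*k^3 + 15*k^2 - 36*k) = k*(k - 3)*(k^5 - 2*k^4 - 16*k^3 + 38*k^2 + 15*k - 36) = k*(k - 3)*(k + 4)*(k^4 - 6*k^3 + 8*k^2 + 6*k - 9) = k*(k - 3)*(k + 1)*(k + 4)*(k^3 - 7*k^2 + 15*k - 9) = k*(k - 3)^2*(k + 1)*(k + 4)*(k^2 - 4*k + 3) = k*(k - 3)^3*(k + 1)*(k + 4)*(k - 1)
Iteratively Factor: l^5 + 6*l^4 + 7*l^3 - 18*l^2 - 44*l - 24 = (l + 2)*(l^4 + 4*l^3 - l^2 - 16*l - 12) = (l + 1)*(l + 2)*(l^3 + 3*l^2 - 4*l - 12) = (l + 1)*(l + 2)^2*(l^2 + l - 6) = (l - 2)*(l + 1)*(l + 2)^2*(l + 3)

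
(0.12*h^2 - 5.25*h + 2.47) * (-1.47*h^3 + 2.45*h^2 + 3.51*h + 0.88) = -0.1764*h^5 + 8.0115*h^4 - 16.0722*h^3 - 12.2704*h^2 + 4.0497*h + 2.1736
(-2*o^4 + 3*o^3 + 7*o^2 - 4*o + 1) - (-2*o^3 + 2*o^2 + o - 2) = -2*o^4 + 5*o^3 + 5*o^2 - 5*o + 3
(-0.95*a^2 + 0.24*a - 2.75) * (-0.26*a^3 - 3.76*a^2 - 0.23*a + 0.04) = 0.247*a^5 + 3.5096*a^4 + 0.0311000000000002*a^3 + 10.2468*a^2 + 0.6421*a - 0.11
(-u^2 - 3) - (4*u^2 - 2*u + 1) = -5*u^2 + 2*u - 4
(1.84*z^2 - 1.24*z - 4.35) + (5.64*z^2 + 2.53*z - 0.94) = 7.48*z^2 + 1.29*z - 5.29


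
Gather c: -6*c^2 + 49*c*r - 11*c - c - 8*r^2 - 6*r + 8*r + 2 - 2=-6*c^2 + c*(49*r - 12) - 8*r^2 + 2*r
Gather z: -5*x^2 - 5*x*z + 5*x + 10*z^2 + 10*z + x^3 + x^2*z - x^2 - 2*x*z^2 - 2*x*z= x^3 - 6*x^2 + 5*x + z^2*(10 - 2*x) + z*(x^2 - 7*x + 10)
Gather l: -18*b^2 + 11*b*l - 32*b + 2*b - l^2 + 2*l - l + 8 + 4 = -18*b^2 - 30*b - l^2 + l*(11*b + 1) + 12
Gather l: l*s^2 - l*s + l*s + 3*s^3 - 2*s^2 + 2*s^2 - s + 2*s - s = l*s^2 + 3*s^3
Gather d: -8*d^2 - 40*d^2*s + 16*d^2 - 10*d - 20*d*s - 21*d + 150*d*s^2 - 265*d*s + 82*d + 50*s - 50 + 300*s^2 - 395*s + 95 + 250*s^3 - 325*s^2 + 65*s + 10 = d^2*(8 - 40*s) + d*(150*s^2 - 285*s + 51) + 250*s^3 - 25*s^2 - 280*s + 55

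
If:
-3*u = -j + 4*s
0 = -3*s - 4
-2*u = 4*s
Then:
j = 8/3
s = -4/3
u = 8/3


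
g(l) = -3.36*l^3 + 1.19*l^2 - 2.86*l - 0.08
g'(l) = -10.08*l^2 + 2.38*l - 2.86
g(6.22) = -780.39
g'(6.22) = -378.04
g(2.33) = -42.79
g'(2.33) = -52.04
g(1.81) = -21.28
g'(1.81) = -31.58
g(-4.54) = 351.85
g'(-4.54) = -221.43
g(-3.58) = 179.58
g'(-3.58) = -140.57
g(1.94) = -25.68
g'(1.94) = -36.18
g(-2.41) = 60.76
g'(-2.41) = -67.14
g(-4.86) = 427.63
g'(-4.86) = -252.51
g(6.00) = -700.16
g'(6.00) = -351.46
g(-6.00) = 785.68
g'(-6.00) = -380.02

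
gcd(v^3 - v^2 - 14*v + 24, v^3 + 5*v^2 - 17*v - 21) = v - 3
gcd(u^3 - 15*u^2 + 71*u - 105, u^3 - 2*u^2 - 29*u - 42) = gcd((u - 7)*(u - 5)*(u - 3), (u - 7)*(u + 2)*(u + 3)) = u - 7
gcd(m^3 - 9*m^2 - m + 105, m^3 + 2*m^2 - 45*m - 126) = m^2 - 4*m - 21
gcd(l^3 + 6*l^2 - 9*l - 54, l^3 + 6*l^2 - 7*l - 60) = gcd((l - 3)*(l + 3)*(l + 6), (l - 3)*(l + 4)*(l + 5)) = l - 3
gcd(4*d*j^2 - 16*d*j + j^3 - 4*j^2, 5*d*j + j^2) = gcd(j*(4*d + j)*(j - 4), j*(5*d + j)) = j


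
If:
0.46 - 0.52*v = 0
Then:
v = 0.88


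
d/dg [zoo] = 0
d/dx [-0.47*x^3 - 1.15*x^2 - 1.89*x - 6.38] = -1.41*x^2 - 2.3*x - 1.89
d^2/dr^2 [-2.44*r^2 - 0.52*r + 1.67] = -4.88000000000000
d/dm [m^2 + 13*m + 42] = 2*m + 13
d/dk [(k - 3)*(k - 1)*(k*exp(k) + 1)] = k^3*exp(k) - k^2*exp(k) - 5*k*exp(k) + 2*k + 3*exp(k) - 4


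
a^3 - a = a*(a - 1)*(a + 1)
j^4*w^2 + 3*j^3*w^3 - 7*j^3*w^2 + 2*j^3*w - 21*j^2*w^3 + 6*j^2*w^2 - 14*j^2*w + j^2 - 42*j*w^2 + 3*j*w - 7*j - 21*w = (j - 7)*(j + 3*w)*(j*w + 1)^2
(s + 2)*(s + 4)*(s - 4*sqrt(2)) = s^3 - 4*sqrt(2)*s^2 + 6*s^2 - 24*sqrt(2)*s + 8*s - 32*sqrt(2)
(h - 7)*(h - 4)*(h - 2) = h^3 - 13*h^2 + 50*h - 56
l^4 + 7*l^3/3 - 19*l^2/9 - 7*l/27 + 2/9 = (l - 2/3)*(l - 1/3)*(l + 1/3)*(l + 3)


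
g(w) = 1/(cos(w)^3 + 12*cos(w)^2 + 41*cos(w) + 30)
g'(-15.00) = -0.56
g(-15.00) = 0.19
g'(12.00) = -0.00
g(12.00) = 0.01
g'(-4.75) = 0.04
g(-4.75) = 0.03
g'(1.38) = 0.03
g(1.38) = 0.03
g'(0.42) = 0.00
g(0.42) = 0.01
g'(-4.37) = 0.10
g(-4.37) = 0.06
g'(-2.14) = -0.19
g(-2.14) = 0.09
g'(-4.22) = 0.15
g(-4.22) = 0.08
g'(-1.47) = -0.04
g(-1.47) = 0.03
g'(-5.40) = 0.01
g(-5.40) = 0.02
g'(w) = (3*sin(w)*cos(w)^2 + 24*sin(w)*cos(w) + 41*sin(w))/(cos(w)^3 + 12*cos(w)^2 + 41*cos(w) + 30)^2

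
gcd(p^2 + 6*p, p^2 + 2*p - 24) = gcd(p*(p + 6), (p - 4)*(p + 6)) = p + 6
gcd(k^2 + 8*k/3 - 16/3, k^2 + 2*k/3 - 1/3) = 1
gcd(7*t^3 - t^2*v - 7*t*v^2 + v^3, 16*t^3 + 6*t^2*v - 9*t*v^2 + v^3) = t + v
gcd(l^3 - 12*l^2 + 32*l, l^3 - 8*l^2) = l^2 - 8*l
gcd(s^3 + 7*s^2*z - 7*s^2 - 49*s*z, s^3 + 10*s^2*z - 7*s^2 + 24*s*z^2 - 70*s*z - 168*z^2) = s - 7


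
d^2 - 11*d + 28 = (d - 7)*(d - 4)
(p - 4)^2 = p^2 - 8*p + 16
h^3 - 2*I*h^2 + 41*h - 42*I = (h - 7*I)*(h - I)*(h + 6*I)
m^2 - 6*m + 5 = (m - 5)*(m - 1)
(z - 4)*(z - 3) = z^2 - 7*z + 12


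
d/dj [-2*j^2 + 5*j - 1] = 5 - 4*j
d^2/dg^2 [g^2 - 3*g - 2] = 2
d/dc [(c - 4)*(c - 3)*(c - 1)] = 3*c^2 - 16*c + 19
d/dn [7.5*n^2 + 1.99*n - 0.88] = 15.0*n + 1.99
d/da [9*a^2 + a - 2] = 18*a + 1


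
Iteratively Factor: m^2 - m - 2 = (m - 2)*(m + 1)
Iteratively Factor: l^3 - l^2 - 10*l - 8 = (l + 1)*(l^2 - 2*l - 8) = (l - 4)*(l + 1)*(l + 2)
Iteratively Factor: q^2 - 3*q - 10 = (q - 5)*(q + 2)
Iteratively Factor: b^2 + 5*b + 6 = (b + 2)*(b + 3)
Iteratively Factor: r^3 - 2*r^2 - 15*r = (r - 5)*(r^2 + 3*r) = r*(r - 5)*(r + 3)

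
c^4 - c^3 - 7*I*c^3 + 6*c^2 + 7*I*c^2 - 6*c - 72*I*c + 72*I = (c - 1)*(c - 6*I)*(c - 4*I)*(c + 3*I)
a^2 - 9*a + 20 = (a - 5)*(a - 4)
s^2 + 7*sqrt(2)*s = s*(s + 7*sqrt(2))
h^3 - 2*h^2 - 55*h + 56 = (h - 8)*(h - 1)*(h + 7)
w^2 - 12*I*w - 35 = (w - 7*I)*(w - 5*I)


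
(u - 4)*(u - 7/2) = u^2 - 15*u/2 + 14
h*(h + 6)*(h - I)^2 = h^4 + 6*h^3 - 2*I*h^3 - h^2 - 12*I*h^2 - 6*h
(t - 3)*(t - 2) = t^2 - 5*t + 6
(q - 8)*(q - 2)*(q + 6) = q^3 - 4*q^2 - 44*q + 96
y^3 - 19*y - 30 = (y - 5)*(y + 2)*(y + 3)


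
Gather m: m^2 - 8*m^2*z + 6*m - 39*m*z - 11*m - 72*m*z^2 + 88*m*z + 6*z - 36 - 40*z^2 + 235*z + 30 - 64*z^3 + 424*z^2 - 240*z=m^2*(1 - 8*z) + m*(-72*z^2 + 49*z - 5) - 64*z^3 + 384*z^2 + z - 6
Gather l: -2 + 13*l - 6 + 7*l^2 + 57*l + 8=7*l^2 + 70*l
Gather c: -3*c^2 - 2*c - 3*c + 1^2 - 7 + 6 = -3*c^2 - 5*c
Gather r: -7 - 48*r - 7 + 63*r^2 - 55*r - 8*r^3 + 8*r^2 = -8*r^3 + 71*r^2 - 103*r - 14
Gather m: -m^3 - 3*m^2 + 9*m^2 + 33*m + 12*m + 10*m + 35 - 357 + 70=-m^3 + 6*m^2 + 55*m - 252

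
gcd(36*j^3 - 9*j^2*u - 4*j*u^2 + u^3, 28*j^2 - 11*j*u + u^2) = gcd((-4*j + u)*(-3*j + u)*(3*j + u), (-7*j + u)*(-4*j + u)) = -4*j + u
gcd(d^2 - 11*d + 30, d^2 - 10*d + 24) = d - 6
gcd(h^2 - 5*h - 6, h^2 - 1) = h + 1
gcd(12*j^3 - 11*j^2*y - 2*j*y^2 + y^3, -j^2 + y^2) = -j + y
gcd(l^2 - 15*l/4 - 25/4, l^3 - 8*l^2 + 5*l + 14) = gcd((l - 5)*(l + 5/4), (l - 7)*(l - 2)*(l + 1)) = 1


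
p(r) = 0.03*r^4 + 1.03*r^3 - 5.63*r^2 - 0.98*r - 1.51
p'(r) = 0.12*r^3 + 3.09*r^2 - 11.26*r - 0.98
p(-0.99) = -7.03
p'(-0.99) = 13.08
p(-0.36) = -1.93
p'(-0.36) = 3.47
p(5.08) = 3.23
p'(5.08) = 37.29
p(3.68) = -24.53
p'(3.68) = 5.41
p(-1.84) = -24.84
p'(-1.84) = 29.45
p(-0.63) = -3.38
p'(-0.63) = 7.31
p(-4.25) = -168.32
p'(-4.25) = 93.48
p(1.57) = -12.76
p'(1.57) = -10.58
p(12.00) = 1577.93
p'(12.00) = 516.22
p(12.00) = 1577.93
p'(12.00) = 516.22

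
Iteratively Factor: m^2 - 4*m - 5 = (m + 1)*(m - 5)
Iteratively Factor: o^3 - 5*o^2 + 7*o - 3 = (o - 1)*(o^2 - 4*o + 3) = (o - 1)^2*(o - 3)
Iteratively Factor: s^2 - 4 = (s + 2)*(s - 2)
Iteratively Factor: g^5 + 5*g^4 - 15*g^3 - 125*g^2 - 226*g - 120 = (g + 4)*(g^4 + g^3 - 19*g^2 - 49*g - 30) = (g - 5)*(g + 4)*(g^3 + 6*g^2 + 11*g + 6) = (g - 5)*(g + 3)*(g + 4)*(g^2 + 3*g + 2) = (g - 5)*(g + 1)*(g + 3)*(g + 4)*(g + 2)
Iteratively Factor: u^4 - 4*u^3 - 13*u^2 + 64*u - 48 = (u - 1)*(u^3 - 3*u^2 - 16*u + 48) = (u - 4)*(u - 1)*(u^2 + u - 12) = (u - 4)*(u - 1)*(u + 4)*(u - 3)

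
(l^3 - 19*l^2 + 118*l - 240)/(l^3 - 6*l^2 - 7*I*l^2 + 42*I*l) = (l^2 - 13*l + 40)/(l*(l - 7*I))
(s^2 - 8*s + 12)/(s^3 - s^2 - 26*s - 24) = (s - 2)/(s^2 + 5*s + 4)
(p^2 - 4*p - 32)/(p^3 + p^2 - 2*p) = (p^2 - 4*p - 32)/(p*(p^2 + p - 2))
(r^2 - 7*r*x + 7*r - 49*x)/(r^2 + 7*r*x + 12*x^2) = (r^2 - 7*r*x + 7*r - 49*x)/(r^2 + 7*r*x + 12*x^2)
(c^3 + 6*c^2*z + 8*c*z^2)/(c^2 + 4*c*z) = c + 2*z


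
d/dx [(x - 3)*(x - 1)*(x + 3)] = 3*x^2 - 2*x - 9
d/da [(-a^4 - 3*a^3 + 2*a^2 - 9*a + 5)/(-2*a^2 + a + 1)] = (4*a^5 + 3*a^4 - 10*a^3 - 25*a^2 + 24*a - 14)/(4*a^4 - 4*a^3 - 3*a^2 + 2*a + 1)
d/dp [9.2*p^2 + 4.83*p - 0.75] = 18.4*p + 4.83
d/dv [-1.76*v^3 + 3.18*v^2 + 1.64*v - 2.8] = -5.28*v^2 + 6.36*v + 1.64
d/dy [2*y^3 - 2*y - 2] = 6*y^2 - 2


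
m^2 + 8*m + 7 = (m + 1)*(m + 7)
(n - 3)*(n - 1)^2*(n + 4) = n^4 - n^3 - 13*n^2 + 25*n - 12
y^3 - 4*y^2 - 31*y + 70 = (y - 7)*(y - 2)*(y + 5)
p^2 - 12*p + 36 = (p - 6)^2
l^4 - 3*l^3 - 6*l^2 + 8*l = l*(l - 4)*(l - 1)*(l + 2)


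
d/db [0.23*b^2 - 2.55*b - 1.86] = 0.46*b - 2.55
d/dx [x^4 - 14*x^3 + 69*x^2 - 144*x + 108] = 4*x^3 - 42*x^2 + 138*x - 144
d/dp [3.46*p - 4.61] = 3.46000000000000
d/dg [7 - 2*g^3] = -6*g^2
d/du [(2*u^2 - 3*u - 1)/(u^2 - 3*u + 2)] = (-3*u^2 + 10*u - 9)/(u^4 - 6*u^3 + 13*u^2 - 12*u + 4)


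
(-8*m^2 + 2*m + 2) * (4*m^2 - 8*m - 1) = -32*m^4 + 72*m^3 - 18*m - 2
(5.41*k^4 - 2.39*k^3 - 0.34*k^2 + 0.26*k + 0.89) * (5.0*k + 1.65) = 27.05*k^5 - 3.0235*k^4 - 5.6435*k^3 + 0.739*k^2 + 4.879*k + 1.4685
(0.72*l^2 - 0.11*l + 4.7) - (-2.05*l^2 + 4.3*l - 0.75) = 2.77*l^2 - 4.41*l + 5.45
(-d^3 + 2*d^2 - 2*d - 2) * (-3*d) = 3*d^4 - 6*d^3 + 6*d^2 + 6*d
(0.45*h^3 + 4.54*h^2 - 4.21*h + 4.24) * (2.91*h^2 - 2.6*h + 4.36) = 1.3095*h^5 + 12.0414*h^4 - 22.0931*h^3 + 43.0788*h^2 - 29.3796*h + 18.4864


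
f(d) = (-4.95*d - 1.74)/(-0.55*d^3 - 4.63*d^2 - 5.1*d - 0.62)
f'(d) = (-4.95*d - 1.74)*(1.65*d^2 + 9.26*d + 5.1)/(-0.55*d^3 - 4.63*d^2 - 5.1*d - 0.62)^2 - 4.95/(-0.55*d^3 - 4.63*d^2 - 5.1*d - 0.62)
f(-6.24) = -1.89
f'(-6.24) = 1.73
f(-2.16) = -1.58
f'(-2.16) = -1.14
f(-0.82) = 3.08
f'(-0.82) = -12.26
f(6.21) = 0.09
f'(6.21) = -0.02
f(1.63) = 0.42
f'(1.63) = -0.22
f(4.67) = 0.14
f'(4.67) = -0.04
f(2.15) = 0.32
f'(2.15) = -0.14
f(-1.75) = -2.37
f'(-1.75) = -3.20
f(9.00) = 0.06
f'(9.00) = -0.01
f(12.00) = 0.04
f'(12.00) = -0.00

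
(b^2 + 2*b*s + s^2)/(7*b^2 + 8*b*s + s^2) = (b + s)/(7*b + s)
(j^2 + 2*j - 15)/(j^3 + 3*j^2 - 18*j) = (j + 5)/(j*(j + 6))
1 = 1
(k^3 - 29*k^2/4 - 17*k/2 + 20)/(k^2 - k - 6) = (k^2 - 37*k/4 + 10)/(k - 3)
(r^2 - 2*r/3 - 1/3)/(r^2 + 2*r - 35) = (3*r^2 - 2*r - 1)/(3*(r^2 + 2*r - 35))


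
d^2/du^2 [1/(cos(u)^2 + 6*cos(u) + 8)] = (-8*sin(u)^4 + 12*sin(u)^2 + 141*cos(u) - 9*cos(3*u) + 108)/(2*(cos(u) + 2)^3*(cos(u) + 4)^3)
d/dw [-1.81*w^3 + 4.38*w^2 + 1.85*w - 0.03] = -5.43*w^2 + 8.76*w + 1.85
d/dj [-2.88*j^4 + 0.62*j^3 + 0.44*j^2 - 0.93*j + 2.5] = -11.52*j^3 + 1.86*j^2 + 0.88*j - 0.93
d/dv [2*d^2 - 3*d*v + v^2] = -3*d + 2*v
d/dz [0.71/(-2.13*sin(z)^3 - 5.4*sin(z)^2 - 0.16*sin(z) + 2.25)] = (4.5369*sin(z)^2 + 7.668*sin(z) + 0.1136)*cos(z)/(2.13*sin(z)^3 + 5.4*sin(z)^2 + 0.16*sin(z) - 2.25)^2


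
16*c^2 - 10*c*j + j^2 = (-8*c + j)*(-2*c + j)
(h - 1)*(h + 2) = h^2 + h - 2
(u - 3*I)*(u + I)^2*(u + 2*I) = u^4 + I*u^3 + 7*u^2 + 13*I*u - 6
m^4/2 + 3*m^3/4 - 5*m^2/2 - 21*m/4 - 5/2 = (m/2 + 1)*(m - 5/2)*(m + 1)^2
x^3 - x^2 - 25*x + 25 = (x - 5)*(x - 1)*(x + 5)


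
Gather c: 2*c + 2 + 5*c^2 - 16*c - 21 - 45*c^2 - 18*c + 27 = -40*c^2 - 32*c + 8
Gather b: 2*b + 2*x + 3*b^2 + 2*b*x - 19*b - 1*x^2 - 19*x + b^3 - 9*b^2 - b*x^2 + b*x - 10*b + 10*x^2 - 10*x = b^3 - 6*b^2 + b*(-x^2 + 3*x - 27) + 9*x^2 - 27*x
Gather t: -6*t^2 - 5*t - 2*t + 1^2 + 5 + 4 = -6*t^2 - 7*t + 10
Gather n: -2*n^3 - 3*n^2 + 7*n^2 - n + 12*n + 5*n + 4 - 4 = -2*n^3 + 4*n^2 + 16*n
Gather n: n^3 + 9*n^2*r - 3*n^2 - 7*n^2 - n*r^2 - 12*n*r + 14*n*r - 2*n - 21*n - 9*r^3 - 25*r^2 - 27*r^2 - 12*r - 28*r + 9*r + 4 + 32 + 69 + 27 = n^3 + n^2*(9*r - 10) + n*(-r^2 + 2*r - 23) - 9*r^3 - 52*r^2 - 31*r + 132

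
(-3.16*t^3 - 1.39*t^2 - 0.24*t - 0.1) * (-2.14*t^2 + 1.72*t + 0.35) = 6.7624*t^5 - 2.4606*t^4 - 2.9832*t^3 - 0.6853*t^2 - 0.256*t - 0.035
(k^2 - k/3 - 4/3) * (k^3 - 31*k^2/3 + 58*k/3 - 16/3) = k^5 - 32*k^4/3 + 193*k^3/9 + 2*k^2 - 24*k + 64/9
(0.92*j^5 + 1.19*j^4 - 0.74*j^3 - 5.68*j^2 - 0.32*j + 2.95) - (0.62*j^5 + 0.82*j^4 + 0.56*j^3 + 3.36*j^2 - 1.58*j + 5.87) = 0.3*j^5 + 0.37*j^4 - 1.3*j^3 - 9.04*j^2 + 1.26*j - 2.92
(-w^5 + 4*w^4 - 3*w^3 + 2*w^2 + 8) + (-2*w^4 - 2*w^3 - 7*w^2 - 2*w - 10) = -w^5 + 2*w^4 - 5*w^3 - 5*w^2 - 2*w - 2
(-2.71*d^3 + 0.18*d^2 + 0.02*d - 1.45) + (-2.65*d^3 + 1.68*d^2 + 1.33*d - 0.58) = -5.36*d^3 + 1.86*d^2 + 1.35*d - 2.03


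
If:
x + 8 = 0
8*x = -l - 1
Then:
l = 63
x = -8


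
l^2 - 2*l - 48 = (l - 8)*(l + 6)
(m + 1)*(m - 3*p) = m^2 - 3*m*p + m - 3*p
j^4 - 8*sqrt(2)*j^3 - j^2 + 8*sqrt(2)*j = j*(j - 1)*(j + 1)*(j - 8*sqrt(2))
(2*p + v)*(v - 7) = 2*p*v - 14*p + v^2 - 7*v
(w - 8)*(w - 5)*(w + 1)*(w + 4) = w^4 - 8*w^3 - 21*w^2 + 148*w + 160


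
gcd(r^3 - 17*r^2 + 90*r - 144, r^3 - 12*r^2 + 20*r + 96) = r^2 - 14*r + 48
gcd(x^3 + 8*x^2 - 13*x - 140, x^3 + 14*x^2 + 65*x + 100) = x + 5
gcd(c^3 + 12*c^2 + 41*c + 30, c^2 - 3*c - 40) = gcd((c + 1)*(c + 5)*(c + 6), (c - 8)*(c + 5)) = c + 5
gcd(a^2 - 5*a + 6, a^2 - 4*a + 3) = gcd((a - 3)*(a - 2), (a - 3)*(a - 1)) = a - 3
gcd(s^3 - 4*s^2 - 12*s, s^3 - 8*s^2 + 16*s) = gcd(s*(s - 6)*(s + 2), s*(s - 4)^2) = s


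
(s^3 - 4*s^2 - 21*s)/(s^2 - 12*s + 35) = s*(s + 3)/(s - 5)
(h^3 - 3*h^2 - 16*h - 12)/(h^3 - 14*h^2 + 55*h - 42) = (h^2 + 3*h + 2)/(h^2 - 8*h + 7)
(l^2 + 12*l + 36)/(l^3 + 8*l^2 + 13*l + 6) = (l + 6)/(l^2 + 2*l + 1)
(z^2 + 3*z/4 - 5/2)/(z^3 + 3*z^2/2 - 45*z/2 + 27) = (4*z^2 + 3*z - 10)/(2*(2*z^3 + 3*z^2 - 45*z + 54))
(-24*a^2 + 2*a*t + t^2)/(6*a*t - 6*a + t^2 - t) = (-4*a + t)/(t - 1)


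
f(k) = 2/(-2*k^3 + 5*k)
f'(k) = 2*(6*k^2 - 5)/(-2*k^3 + 5*k)^2 = 2*(6*k^2 - 5)/(k^2*(2*k^2 - 5)^2)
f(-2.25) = 0.17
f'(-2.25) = 0.38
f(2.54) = -0.10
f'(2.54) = 0.17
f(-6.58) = 0.00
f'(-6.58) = 0.00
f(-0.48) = -0.92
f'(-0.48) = -1.52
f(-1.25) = -0.85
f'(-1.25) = 1.59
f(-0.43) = -1.00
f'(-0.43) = -1.96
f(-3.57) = 0.03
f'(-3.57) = 0.03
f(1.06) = 0.69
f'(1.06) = 0.41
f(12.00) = 0.00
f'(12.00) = 0.00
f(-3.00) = 0.05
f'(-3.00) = 0.06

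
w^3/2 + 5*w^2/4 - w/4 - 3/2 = (w/2 + 1)*(w - 1)*(w + 3/2)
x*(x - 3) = x^2 - 3*x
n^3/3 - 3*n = n*(n/3 + 1)*(n - 3)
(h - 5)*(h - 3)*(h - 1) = h^3 - 9*h^2 + 23*h - 15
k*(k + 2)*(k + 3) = k^3 + 5*k^2 + 6*k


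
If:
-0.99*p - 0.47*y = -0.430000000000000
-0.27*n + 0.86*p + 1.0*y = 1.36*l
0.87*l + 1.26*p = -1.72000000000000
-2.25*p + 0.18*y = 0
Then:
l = -2.07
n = 13.51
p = 0.06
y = 0.78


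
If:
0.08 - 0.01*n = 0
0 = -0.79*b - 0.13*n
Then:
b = -1.32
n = 8.00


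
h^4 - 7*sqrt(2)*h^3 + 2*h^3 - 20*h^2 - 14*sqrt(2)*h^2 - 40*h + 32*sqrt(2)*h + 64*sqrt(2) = (h + 2)*(h - 8*sqrt(2))*(h - sqrt(2))*(h + 2*sqrt(2))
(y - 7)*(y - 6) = y^2 - 13*y + 42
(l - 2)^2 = l^2 - 4*l + 4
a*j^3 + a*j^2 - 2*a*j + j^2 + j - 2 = (j - 1)*(j + 2)*(a*j + 1)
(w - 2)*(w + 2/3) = w^2 - 4*w/3 - 4/3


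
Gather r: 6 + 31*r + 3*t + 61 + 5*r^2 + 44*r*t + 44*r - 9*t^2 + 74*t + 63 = 5*r^2 + r*(44*t + 75) - 9*t^2 + 77*t + 130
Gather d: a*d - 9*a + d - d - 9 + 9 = a*d - 9*a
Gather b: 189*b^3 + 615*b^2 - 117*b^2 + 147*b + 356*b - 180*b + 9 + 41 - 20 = 189*b^3 + 498*b^2 + 323*b + 30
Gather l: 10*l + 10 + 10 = 10*l + 20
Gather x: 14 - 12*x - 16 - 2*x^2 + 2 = -2*x^2 - 12*x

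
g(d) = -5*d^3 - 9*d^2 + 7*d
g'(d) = -15*d^2 - 18*d + 7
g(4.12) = -473.60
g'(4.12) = -321.78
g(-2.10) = -8.08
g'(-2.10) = -21.35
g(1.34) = -18.81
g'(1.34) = -44.05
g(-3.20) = 49.28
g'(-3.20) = -89.00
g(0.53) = 0.44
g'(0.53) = -6.75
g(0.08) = 0.50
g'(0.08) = 5.46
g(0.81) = -2.89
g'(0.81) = -17.42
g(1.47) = -25.04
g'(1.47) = -51.87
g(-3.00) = 33.00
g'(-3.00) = -74.00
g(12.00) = -9852.00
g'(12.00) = -2369.00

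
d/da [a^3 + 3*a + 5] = 3*a^2 + 3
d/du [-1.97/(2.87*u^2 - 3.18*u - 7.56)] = (11.3078*u - 6.2646)/(-2.87*u^2 + 3.18*u + 7.56)^2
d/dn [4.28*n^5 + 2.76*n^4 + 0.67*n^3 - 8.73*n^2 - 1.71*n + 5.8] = 21.4*n^4 + 11.04*n^3 + 2.01*n^2 - 17.46*n - 1.71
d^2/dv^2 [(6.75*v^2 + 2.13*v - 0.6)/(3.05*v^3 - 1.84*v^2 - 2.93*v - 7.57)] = (125.58375*v^6 + 118.88595*v^5 + 223.22889*v^4 + 2215.449396*v^3 + 46.0088999999999*v^2 - 280.536984*v + 685.541604)/(28.372625*v^9 - 51.3498*v^8 - 50.790735*v^7 - 118.830319*v^6 + 303.689451*v^5 + 281.620206*v^4 + 254.317774*v^3 - 511.286127*v^2 - 503.710071*v - 433.798093)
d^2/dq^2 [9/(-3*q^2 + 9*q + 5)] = 54*(-3*q^2 + 9*q + 3*(2*q - 3)^2 + 5)/(-3*q^2 + 9*q + 5)^3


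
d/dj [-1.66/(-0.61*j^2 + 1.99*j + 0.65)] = (3.3034 - 2.0252*j)/(-0.61*j^2 + 1.99*j + 0.65)^2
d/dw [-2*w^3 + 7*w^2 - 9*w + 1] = -6*w^2 + 14*w - 9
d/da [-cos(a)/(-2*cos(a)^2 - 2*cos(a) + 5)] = (cos(2*a) + 6)*sin(a)/(2*cos(a) + cos(2*a) - 4)^2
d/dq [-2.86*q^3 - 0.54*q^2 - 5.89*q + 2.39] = -8.58*q^2 - 1.08*q - 5.89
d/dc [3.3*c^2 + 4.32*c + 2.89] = 6.6*c + 4.32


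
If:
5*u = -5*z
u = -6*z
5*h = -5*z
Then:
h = 0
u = 0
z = 0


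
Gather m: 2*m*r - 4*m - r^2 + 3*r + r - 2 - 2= m*(2*r - 4) - r^2 + 4*r - 4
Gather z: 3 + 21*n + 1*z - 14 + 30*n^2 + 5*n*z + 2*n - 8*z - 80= 30*n^2 + 23*n + z*(5*n - 7) - 91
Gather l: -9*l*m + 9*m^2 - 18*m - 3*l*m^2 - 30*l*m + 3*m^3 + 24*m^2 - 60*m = l*(-3*m^2 - 39*m) + 3*m^3 + 33*m^2 - 78*m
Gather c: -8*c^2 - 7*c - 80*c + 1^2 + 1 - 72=-8*c^2 - 87*c - 70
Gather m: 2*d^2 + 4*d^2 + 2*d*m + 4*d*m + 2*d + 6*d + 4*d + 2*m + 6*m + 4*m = 6*d^2 + 12*d + m*(6*d + 12)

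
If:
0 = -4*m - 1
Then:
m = -1/4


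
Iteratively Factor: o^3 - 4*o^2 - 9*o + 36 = (o - 3)*(o^2 - o - 12) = (o - 4)*(o - 3)*(o + 3)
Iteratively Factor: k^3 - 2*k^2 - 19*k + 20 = (k - 5)*(k^2 + 3*k - 4) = (k - 5)*(k + 4)*(k - 1)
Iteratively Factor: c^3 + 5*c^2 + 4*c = (c + 1)*(c^2 + 4*c) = (c + 1)*(c + 4)*(c)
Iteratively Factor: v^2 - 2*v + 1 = (v - 1)*(v - 1)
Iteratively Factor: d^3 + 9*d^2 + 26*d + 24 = (d + 2)*(d^2 + 7*d + 12) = (d + 2)*(d + 4)*(d + 3)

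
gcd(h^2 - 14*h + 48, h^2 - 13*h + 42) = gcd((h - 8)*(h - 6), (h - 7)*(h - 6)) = h - 6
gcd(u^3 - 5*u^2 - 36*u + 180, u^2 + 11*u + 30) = u + 6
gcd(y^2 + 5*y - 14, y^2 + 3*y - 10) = y - 2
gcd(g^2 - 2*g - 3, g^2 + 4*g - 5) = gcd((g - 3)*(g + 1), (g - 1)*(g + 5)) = 1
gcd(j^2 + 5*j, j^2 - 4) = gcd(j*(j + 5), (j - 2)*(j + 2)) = 1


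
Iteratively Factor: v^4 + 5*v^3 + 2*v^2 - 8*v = (v - 1)*(v^3 + 6*v^2 + 8*v) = (v - 1)*(v + 4)*(v^2 + 2*v) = v*(v - 1)*(v + 4)*(v + 2)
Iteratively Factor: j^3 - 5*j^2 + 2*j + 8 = (j - 2)*(j^2 - 3*j - 4) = (j - 2)*(j + 1)*(j - 4)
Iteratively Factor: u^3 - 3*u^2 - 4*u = (u - 4)*(u^2 + u) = u*(u - 4)*(u + 1)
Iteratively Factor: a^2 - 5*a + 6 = (a - 2)*(a - 3)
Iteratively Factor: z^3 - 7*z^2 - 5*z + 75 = (z - 5)*(z^2 - 2*z - 15) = (z - 5)*(z + 3)*(z - 5)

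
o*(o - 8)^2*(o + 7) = o^4 - 9*o^3 - 48*o^2 + 448*o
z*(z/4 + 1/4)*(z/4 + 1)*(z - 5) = z^4/16 - 21*z^2/16 - 5*z/4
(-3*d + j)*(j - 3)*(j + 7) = -3*d*j^2 - 12*d*j + 63*d + j^3 + 4*j^2 - 21*j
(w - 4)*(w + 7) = w^2 + 3*w - 28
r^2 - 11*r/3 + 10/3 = (r - 2)*(r - 5/3)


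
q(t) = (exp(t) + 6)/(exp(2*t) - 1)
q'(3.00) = -0.08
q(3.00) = 0.06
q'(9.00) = 0.00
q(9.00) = 0.00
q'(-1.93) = -0.42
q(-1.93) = -6.28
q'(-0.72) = -5.92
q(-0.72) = -8.50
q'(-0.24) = -59.86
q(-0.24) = -17.80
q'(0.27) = -47.11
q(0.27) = 10.21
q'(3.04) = -0.08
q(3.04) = 0.06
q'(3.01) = -0.08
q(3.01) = 0.06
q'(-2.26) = -0.24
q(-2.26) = -6.17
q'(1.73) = -0.60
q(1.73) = 0.38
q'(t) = -2*(exp(t) + 6)*exp(2*t)/(exp(2*t) - 1)^2 + exp(t)/(exp(2*t) - 1) = (-2*(exp(t) + 6)*exp(t) + exp(2*t) - 1)*exp(t)/(1 - exp(2*t))^2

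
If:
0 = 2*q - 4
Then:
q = 2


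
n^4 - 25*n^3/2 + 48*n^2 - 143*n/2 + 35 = (n - 7)*(n - 5/2)*(n - 2)*(n - 1)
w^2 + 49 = (w - 7*I)*(w + 7*I)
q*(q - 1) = q^2 - q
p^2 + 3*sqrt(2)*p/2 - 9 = (p - 3*sqrt(2)/2)*(p + 3*sqrt(2))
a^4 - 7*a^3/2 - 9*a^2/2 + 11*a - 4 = (a - 4)*(a - 1)*(a - 1/2)*(a + 2)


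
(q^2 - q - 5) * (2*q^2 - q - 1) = 2*q^4 - 3*q^3 - 10*q^2 + 6*q + 5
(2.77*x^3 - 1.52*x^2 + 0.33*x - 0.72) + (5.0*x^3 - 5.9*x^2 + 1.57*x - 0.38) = 7.77*x^3 - 7.42*x^2 + 1.9*x - 1.1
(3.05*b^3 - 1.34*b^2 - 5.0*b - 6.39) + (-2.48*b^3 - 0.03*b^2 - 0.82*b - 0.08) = 0.57*b^3 - 1.37*b^2 - 5.82*b - 6.47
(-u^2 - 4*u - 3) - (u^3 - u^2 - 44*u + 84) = -u^3 + 40*u - 87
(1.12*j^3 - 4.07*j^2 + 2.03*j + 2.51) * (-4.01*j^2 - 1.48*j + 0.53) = -4.4912*j^5 + 14.6631*j^4 - 1.5231*j^3 - 15.2266*j^2 - 2.6389*j + 1.3303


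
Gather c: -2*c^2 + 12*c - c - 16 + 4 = -2*c^2 + 11*c - 12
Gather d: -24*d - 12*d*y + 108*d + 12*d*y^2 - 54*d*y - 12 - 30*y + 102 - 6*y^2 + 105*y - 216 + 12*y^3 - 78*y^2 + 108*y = d*(12*y^2 - 66*y + 84) + 12*y^3 - 84*y^2 + 183*y - 126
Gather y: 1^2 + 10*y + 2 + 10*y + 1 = 20*y + 4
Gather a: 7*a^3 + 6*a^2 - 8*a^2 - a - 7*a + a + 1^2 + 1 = 7*a^3 - 2*a^2 - 7*a + 2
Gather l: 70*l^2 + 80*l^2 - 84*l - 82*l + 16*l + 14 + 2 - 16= 150*l^2 - 150*l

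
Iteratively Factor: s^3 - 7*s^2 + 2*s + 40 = (s + 2)*(s^2 - 9*s + 20) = (s - 5)*(s + 2)*(s - 4)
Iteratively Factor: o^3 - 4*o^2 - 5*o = (o + 1)*(o^2 - 5*o) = (o - 5)*(o + 1)*(o)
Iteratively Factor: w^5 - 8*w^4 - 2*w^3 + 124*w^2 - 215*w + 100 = (w - 5)*(w^4 - 3*w^3 - 17*w^2 + 39*w - 20) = (w - 5)*(w - 1)*(w^3 - 2*w^2 - 19*w + 20) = (w - 5)*(w - 1)*(w + 4)*(w^2 - 6*w + 5) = (w - 5)^2*(w - 1)*(w + 4)*(w - 1)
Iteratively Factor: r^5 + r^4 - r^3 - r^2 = (r)*(r^4 + r^3 - r^2 - r) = r*(r + 1)*(r^3 - r) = r^2*(r + 1)*(r^2 - 1) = r^2*(r - 1)*(r + 1)*(r + 1)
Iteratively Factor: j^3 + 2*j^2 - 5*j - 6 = (j - 2)*(j^2 + 4*j + 3) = (j - 2)*(j + 3)*(j + 1)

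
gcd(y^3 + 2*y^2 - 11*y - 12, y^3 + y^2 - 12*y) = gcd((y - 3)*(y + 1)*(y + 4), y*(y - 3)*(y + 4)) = y^2 + y - 12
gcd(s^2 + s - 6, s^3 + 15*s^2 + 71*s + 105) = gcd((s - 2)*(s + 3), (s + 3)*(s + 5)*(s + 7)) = s + 3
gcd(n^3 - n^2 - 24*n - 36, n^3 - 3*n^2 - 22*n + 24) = n - 6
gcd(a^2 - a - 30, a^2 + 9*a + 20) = a + 5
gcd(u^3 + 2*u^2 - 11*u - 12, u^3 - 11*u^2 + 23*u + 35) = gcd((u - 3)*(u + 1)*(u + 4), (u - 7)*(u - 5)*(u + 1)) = u + 1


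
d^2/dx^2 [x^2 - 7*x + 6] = 2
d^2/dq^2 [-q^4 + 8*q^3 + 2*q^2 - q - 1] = -12*q^2 + 48*q + 4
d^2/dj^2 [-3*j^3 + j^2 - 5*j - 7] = 2 - 18*j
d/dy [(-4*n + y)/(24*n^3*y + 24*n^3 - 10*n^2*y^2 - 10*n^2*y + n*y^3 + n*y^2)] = (6*n - 2*y - 1)/(n*(36*n^2*y^2 + 72*n^2*y + 36*n^2 - 12*n*y^3 - 24*n*y^2 - 12*n*y + y^4 + 2*y^3 + y^2))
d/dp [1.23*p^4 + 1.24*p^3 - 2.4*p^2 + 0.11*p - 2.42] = 4.92*p^3 + 3.72*p^2 - 4.8*p + 0.11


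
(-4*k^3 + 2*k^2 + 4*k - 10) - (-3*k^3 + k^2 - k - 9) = -k^3 + k^2 + 5*k - 1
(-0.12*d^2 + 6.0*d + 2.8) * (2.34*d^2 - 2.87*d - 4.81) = -0.2808*d^4 + 14.3844*d^3 - 10.0908*d^2 - 36.896*d - 13.468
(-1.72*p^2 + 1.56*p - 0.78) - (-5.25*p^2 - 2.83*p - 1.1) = 3.53*p^2 + 4.39*p + 0.32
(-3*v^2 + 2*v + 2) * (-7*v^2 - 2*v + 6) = 21*v^4 - 8*v^3 - 36*v^2 + 8*v + 12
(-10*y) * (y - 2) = -10*y^2 + 20*y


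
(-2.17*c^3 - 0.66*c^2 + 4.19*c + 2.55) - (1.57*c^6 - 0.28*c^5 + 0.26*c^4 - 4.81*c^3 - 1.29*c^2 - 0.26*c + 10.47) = -1.57*c^6 + 0.28*c^5 - 0.26*c^4 + 2.64*c^3 + 0.63*c^2 + 4.45*c - 7.92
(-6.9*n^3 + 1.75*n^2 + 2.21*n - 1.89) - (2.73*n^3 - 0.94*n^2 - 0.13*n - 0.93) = -9.63*n^3 + 2.69*n^2 + 2.34*n - 0.96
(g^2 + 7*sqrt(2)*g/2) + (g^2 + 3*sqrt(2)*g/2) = 2*g^2 + 5*sqrt(2)*g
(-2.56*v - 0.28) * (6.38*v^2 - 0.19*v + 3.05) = -16.3328*v^3 - 1.3*v^2 - 7.7548*v - 0.854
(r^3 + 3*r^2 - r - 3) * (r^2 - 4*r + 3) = r^5 - r^4 - 10*r^3 + 10*r^2 + 9*r - 9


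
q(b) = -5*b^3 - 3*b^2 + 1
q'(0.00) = 0.00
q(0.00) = 1.00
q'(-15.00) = -3285.00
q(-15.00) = 16201.00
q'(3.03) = -155.89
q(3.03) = -165.63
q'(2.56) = -113.66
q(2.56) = -102.55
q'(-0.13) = 0.53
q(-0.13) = 0.96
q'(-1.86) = -40.73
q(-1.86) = 22.80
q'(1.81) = -60.00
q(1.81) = -38.48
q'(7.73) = -942.67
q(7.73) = -2487.71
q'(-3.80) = -193.80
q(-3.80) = 232.04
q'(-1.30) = -17.55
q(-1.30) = 6.92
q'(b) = -15*b^2 - 6*b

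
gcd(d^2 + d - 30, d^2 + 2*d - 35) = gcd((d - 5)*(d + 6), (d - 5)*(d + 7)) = d - 5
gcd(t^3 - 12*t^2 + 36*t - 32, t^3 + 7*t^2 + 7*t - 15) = 1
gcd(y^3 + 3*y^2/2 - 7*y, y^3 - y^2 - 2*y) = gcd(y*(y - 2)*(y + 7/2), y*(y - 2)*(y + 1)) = y^2 - 2*y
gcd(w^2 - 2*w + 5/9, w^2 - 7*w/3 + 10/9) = w - 5/3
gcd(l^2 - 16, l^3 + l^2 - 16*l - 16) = l^2 - 16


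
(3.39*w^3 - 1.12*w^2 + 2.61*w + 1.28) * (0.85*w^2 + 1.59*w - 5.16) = 2.8815*w^5 + 4.4381*w^4 - 17.0547*w^3 + 11.0171*w^2 - 11.4324*w - 6.6048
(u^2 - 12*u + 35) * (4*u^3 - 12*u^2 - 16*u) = 4*u^5 - 60*u^4 + 268*u^3 - 228*u^2 - 560*u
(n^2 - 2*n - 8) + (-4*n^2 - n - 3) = -3*n^2 - 3*n - 11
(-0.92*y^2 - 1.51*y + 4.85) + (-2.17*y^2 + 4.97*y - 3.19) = -3.09*y^2 + 3.46*y + 1.66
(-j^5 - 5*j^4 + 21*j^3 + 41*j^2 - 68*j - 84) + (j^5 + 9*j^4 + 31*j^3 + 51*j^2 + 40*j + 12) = 4*j^4 + 52*j^3 + 92*j^2 - 28*j - 72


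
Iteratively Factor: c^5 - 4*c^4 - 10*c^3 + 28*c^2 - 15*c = (c - 5)*(c^4 + c^3 - 5*c^2 + 3*c) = c*(c - 5)*(c^3 + c^2 - 5*c + 3) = c*(c - 5)*(c - 1)*(c^2 + 2*c - 3) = c*(c - 5)*(c - 1)^2*(c + 3)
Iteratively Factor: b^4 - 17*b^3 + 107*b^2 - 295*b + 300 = (b - 5)*(b^3 - 12*b^2 + 47*b - 60) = (b - 5)^2*(b^2 - 7*b + 12) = (b - 5)^2*(b - 3)*(b - 4)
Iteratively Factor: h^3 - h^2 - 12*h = (h)*(h^2 - h - 12) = h*(h - 4)*(h + 3)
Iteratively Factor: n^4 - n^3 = (n)*(n^3 - n^2) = n*(n - 1)*(n^2) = n^2*(n - 1)*(n)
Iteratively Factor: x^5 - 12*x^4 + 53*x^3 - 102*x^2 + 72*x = (x - 2)*(x^4 - 10*x^3 + 33*x^2 - 36*x) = (x - 3)*(x - 2)*(x^3 - 7*x^2 + 12*x) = (x - 4)*(x - 3)*(x - 2)*(x^2 - 3*x) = (x - 4)*(x - 3)^2*(x - 2)*(x)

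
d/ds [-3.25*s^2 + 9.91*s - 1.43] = 9.91 - 6.5*s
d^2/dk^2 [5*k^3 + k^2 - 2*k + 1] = 30*k + 2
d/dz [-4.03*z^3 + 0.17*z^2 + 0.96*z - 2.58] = -12.09*z^2 + 0.34*z + 0.96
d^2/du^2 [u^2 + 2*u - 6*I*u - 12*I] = 2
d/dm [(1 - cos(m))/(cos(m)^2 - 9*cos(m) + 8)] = -sin(m)/(cos(m) - 8)^2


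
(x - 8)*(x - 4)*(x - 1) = x^3 - 13*x^2 + 44*x - 32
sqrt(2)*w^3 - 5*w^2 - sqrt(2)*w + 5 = (w - 1)*(w - 5*sqrt(2)/2)*(sqrt(2)*w + sqrt(2))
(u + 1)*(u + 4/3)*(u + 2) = u^3 + 13*u^2/3 + 6*u + 8/3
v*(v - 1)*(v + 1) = v^3 - v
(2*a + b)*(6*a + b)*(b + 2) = 12*a^2*b + 24*a^2 + 8*a*b^2 + 16*a*b + b^3 + 2*b^2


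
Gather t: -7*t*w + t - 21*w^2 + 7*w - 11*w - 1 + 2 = t*(1 - 7*w) - 21*w^2 - 4*w + 1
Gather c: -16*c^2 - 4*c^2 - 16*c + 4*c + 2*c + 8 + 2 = -20*c^2 - 10*c + 10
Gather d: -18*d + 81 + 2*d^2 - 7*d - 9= 2*d^2 - 25*d + 72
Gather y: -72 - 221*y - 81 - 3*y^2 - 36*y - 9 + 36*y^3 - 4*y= 36*y^3 - 3*y^2 - 261*y - 162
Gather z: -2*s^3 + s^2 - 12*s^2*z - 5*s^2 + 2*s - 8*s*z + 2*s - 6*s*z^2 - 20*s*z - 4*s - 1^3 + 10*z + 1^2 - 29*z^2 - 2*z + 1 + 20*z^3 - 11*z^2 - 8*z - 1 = -2*s^3 - 4*s^2 + 20*z^3 + z^2*(-6*s - 40) + z*(-12*s^2 - 28*s)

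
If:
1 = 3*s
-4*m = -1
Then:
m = 1/4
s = 1/3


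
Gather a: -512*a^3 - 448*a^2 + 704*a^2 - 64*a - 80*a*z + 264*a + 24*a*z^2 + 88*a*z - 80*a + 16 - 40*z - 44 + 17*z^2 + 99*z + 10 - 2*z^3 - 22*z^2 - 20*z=-512*a^3 + 256*a^2 + a*(24*z^2 + 8*z + 120) - 2*z^3 - 5*z^2 + 39*z - 18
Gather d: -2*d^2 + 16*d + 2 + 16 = -2*d^2 + 16*d + 18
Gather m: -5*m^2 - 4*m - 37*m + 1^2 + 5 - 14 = -5*m^2 - 41*m - 8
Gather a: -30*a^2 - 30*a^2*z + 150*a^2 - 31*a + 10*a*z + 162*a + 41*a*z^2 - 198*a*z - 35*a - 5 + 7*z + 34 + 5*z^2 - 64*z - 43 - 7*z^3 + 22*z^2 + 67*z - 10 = a^2*(120 - 30*z) + a*(41*z^2 - 188*z + 96) - 7*z^3 + 27*z^2 + 10*z - 24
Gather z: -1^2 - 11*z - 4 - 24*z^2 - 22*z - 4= -24*z^2 - 33*z - 9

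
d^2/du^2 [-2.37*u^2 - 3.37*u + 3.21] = -4.74000000000000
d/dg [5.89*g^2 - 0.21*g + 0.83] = 11.78*g - 0.21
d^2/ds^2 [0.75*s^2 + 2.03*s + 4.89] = 1.50000000000000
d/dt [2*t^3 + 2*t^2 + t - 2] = 6*t^2 + 4*t + 1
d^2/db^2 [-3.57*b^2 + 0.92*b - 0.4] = -7.14000000000000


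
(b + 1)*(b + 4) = b^2 + 5*b + 4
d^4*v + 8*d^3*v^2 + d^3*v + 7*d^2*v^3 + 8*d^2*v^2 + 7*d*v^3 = d*(d + v)*(d + 7*v)*(d*v + v)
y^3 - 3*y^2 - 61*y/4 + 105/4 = (y - 5)*(y - 3/2)*(y + 7/2)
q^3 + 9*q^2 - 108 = (q - 3)*(q + 6)^2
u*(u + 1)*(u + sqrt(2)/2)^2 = u^4 + u^3 + sqrt(2)*u^3 + u^2/2 + sqrt(2)*u^2 + u/2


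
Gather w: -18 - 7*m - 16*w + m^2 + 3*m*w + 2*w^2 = m^2 - 7*m + 2*w^2 + w*(3*m - 16) - 18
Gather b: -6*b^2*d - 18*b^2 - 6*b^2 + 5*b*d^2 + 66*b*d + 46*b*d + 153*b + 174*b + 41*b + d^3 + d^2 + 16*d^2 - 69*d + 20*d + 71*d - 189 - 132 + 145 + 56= b^2*(-6*d - 24) + b*(5*d^2 + 112*d + 368) + d^3 + 17*d^2 + 22*d - 120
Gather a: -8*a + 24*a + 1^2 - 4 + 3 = 16*a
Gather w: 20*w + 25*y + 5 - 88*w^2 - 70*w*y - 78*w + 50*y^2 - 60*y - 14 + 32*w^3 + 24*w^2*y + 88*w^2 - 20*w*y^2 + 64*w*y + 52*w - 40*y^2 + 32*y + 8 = 32*w^3 + 24*w^2*y + w*(-20*y^2 - 6*y - 6) + 10*y^2 - 3*y - 1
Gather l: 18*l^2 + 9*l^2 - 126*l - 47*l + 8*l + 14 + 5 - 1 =27*l^2 - 165*l + 18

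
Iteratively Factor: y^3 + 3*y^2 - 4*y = (y - 1)*(y^2 + 4*y) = y*(y - 1)*(y + 4)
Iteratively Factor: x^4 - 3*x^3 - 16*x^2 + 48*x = (x - 4)*(x^3 + x^2 - 12*x) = (x - 4)*(x + 4)*(x^2 - 3*x) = (x - 4)*(x - 3)*(x + 4)*(x)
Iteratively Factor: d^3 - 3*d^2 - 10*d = (d)*(d^2 - 3*d - 10) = d*(d - 5)*(d + 2)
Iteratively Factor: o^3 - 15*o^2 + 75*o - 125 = (o - 5)*(o^2 - 10*o + 25) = (o - 5)^2*(o - 5)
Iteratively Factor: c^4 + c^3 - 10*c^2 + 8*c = (c + 4)*(c^3 - 3*c^2 + 2*c) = (c - 1)*(c + 4)*(c^2 - 2*c) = c*(c - 1)*(c + 4)*(c - 2)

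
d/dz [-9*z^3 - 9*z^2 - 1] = 9*z*(-3*z - 2)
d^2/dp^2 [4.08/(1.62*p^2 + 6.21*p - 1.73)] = (-21.415104*p^2 - 82.091232*p + 4.08*(3.24*p + 6.21)*(6.48*p + 12.42) + 22.869216)/(1.62*p^2 + 6.21*p - 1.73)^3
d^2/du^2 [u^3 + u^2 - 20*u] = 6*u + 2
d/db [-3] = 0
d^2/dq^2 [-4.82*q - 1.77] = 0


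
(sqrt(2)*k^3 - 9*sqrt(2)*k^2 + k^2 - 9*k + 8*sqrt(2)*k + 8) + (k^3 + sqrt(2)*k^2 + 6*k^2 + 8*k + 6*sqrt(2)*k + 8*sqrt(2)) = k^3 + sqrt(2)*k^3 - 8*sqrt(2)*k^2 + 7*k^2 - k + 14*sqrt(2)*k + 8 + 8*sqrt(2)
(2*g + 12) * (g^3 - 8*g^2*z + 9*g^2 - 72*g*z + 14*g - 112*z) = 2*g^4 - 16*g^3*z + 30*g^3 - 240*g^2*z + 136*g^2 - 1088*g*z + 168*g - 1344*z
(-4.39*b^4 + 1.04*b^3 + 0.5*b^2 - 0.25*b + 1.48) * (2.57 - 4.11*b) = 18.0429*b^5 - 15.5567*b^4 + 0.6178*b^3 + 2.3125*b^2 - 6.7253*b + 3.8036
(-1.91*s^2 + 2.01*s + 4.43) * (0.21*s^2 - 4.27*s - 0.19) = -0.4011*s^4 + 8.5778*s^3 - 7.2895*s^2 - 19.298*s - 0.8417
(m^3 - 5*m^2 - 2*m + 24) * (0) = 0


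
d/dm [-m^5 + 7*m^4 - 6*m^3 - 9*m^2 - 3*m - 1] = -5*m^4 + 28*m^3 - 18*m^2 - 18*m - 3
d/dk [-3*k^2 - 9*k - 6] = -6*k - 9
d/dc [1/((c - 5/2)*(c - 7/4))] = 16*(17 - 8*c)/(64*c^4 - 544*c^3 + 1716*c^2 - 2380*c + 1225)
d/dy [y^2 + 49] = 2*y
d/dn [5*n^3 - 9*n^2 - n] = 15*n^2 - 18*n - 1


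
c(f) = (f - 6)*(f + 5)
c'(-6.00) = -13.00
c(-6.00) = 12.00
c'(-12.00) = -25.00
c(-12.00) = 126.00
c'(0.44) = -0.12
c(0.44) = -30.25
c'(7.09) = 13.18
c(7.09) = 13.18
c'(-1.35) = -3.70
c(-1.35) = -26.83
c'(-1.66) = -4.32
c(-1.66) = -25.58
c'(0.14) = -0.72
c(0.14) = -30.12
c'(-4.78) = -10.56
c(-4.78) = -2.37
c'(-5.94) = -12.88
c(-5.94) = 11.22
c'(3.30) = 5.60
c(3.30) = -22.41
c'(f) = 2*f - 1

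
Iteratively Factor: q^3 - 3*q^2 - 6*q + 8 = (q - 1)*(q^2 - 2*q - 8) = (q - 4)*(q - 1)*(q + 2)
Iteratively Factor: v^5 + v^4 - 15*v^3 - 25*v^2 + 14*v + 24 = (v - 1)*(v^4 + 2*v^3 - 13*v^2 - 38*v - 24) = (v - 1)*(v + 1)*(v^3 + v^2 - 14*v - 24) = (v - 1)*(v + 1)*(v + 2)*(v^2 - v - 12) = (v - 1)*(v + 1)*(v + 2)*(v + 3)*(v - 4)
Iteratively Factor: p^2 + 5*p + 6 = (p + 3)*(p + 2)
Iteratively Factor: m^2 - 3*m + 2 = (m - 1)*(m - 2)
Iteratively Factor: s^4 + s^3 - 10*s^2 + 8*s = (s + 4)*(s^3 - 3*s^2 + 2*s) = s*(s + 4)*(s^2 - 3*s + 2) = s*(s - 1)*(s + 4)*(s - 2)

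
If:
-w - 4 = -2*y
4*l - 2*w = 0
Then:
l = y - 2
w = 2*y - 4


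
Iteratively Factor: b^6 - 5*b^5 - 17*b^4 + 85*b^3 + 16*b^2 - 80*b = (b + 1)*(b^5 - 6*b^4 - 11*b^3 + 96*b^2 - 80*b) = (b - 1)*(b + 1)*(b^4 - 5*b^3 - 16*b^2 + 80*b) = (b - 5)*(b - 1)*(b + 1)*(b^3 - 16*b) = (b - 5)*(b - 1)*(b + 1)*(b + 4)*(b^2 - 4*b) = (b - 5)*(b - 4)*(b - 1)*(b + 1)*(b + 4)*(b)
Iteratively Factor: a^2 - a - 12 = (a - 4)*(a + 3)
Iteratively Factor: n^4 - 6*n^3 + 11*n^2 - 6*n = (n)*(n^3 - 6*n^2 + 11*n - 6) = n*(n - 1)*(n^2 - 5*n + 6) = n*(n - 3)*(n - 1)*(n - 2)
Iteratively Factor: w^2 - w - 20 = (w - 5)*(w + 4)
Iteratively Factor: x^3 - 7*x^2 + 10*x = (x - 2)*(x^2 - 5*x) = x*(x - 2)*(x - 5)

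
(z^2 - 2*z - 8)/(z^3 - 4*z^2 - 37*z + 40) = (z^2 - 2*z - 8)/(z^3 - 4*z^2 - 37*z + 40)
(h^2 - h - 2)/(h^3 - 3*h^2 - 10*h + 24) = (h + 1)/(h^2 - h - 12)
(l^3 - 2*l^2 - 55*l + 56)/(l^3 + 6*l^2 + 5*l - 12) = (l^2 - l - 56)/(l^2 + 7*l + 12)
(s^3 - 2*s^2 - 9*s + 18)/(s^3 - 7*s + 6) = (s - 3)/(s - 1)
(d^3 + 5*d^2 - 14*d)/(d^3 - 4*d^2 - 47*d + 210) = d*(d - 2)/(d^2 - 11*d + 30)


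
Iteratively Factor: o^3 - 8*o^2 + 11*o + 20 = (o - 5)*(o^2 - 3*o - 4) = (o - 5)*(o - 4)*(o + 1)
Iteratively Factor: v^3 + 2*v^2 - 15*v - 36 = (v + 3)*(v^2 - v - 12) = (v + 3)^2*(v - 4)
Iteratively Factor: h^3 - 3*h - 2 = (h + 1)*(h^2 - h - 2) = (h - 2)*(h + 1)*(h + 1)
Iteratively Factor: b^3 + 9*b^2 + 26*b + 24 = (b + 2)*(b^2 + 7*b + 12) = (b + 2)*(b + 3)*(b + 4)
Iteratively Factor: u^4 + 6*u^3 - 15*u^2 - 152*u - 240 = (u - 5)*(u^3 + 11*u^2 + 40*u + 48) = (u - 5)*(u + 4)*(u^2 + 7*u + 12) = (u - 5)*(u + 3)*(u + 4)*(u + 4)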